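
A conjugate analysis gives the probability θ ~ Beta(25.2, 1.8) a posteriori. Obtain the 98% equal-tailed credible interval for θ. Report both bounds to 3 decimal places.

Posterior: Beta(25.2, 1.8).
Equal-tailed 98% interval: the 0.01 and 0.99 quantiles of Beta(25.2, 1.8).
Posterior mean ≈ 0.933, SD ≈ 0.047; a Normal approximation gives roughly [0.824, 1.043].
Exact: F⁻¹(0.01) = 0.783; F⁻¹(0.99) = 0.996.

[0.783, 0.996]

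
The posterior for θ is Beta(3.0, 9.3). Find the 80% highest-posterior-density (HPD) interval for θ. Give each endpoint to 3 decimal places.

The posterior is unimodal and skewed, so the HPD interval has equal density at both endpoints and is the shortest 80% interval.
Solving f(0.076) = f(0.369) with F(0.369) − F(0.076) = 0.80 gives [0.076, 0.369].
For comparison, the equal-tailed interval is [0.102, 0.406]; the HPD is narrower and shifted toward the mode.

[0.076, 0.369]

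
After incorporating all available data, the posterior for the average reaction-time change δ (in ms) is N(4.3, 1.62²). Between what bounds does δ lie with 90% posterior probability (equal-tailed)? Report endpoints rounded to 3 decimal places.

[1.635, 6.965]

The posterior is symmetric, so the 90% equal-tailed interval is δ = 4.3 ± z·1.62 with z = 1.645.
Half-width: 1.645 × 1.62 = 2.665.
4.3 − 2.665 = 1.635; 4.3 + 2.665 = 6.965.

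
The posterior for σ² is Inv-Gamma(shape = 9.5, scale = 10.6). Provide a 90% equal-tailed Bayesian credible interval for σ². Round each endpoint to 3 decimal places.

[0.703, 2.095]

Inverse-Gamma(9.5, 10.6) quantiles: F⁻¹(0.05) and F⁻¹(0.95).
Equivalently, 1/σ² ~ Gamma(9.5, rate = 10.6); invert its 0.95 and 0.05 quantiles.
Posterior mean ≈ 1.247, SD ≈ 0.455; a Normal approximation gives roughly [0.498, 1.996].
Exact: lower = 0.703; upper = 2.095.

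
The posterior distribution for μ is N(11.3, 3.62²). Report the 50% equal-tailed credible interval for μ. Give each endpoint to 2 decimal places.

The posterior is symmetric, so the 50% equal-tailed interval is μ = 11.3 ± z·3.62 with z = 0.674.
Half-width: 0.674 × 3.62 = 2.44.
11.3 − 2.44 = 8.86; 11.3 + 2.44 = 13.74.

[8.86, 13.74]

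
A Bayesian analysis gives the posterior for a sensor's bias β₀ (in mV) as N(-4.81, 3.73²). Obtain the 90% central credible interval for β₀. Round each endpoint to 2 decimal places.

[-10.95, 1.33]

The posterior is symmetric, so the 90% equal-tailed interval is β₀ = -4.81 ± z·3.73 with z = 1.645.
Half-width: 1.645 × 3.73 = 6.14.
-4.81 − 6.14 = -10.95; -4.81 + 6.14 = 1.33.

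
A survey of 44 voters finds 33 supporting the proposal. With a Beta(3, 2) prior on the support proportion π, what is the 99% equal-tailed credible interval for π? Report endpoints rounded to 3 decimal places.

Posterior: Beta(3+33, 2+11) = Beta(36, 13).
Equal-tailed 99% interval: the 0.005 and 0.995 quantiles of Beta(36, 13).
Posterior mean ≈ 0.735, SD ≈ 0.062; a Normal approximation gives roughly [0.574, 0.896].
Exact: F⁻¹(0.005) = 0.559; F⁻¹(0.995) = 0.875.

[0.559, 0.875]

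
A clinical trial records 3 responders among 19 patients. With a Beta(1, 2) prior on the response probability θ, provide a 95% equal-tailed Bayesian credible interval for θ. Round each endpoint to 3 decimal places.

Posterior: Beta(1+3, 2+16) = Beta(4, 18).
Equal-tailed 95% interval: the 0.025 and 0.975 quantiles of Beta(4, 18).
Posterior mean ≈ 0.182, SD ≈ 0.080; a Normal approximation gives roughly [0.024, 0.339].
Exact: F⁻¹(0.025) = 0.054; F⁻¹(0.975) = 0.363.

[0.054, 0.363]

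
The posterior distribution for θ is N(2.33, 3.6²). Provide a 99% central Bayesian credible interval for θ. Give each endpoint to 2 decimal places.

The posterior is symmetric, so the 99% equal-tailed interval is θ = 2.33 ± z·3.6 with z = 2.576.
Half-width: 2.576 × 3.6 = 9.27.
2.33 − 9.27 = -6.94; 2.33 + 9.27 = 11.60.

[-6.94, 11.60]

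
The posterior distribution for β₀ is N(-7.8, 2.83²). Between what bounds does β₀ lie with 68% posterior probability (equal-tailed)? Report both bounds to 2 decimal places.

[-10.61, -4.99]

The posterior is symmetric, so the 68% equal-tailed interval is β₀ = -7.8 ± z·2.83 with z = 0.994.
Half-width: 0.994 × 2.83 = 2.81.
-7.8 − 2.81 = -10.61; -7.8 + 2.81 = -4.99.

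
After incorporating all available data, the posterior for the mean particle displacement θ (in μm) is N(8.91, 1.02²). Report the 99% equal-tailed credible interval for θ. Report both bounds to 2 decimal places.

The posterior is symmetric, so the 99% equal-tailed interval is θ = 8.91 ± z·1.02 with z = 2.576.
Half-width: 2.576 × 1.02 = 2.63.
8.91 − 2.63 = 6.28; 8.91 + 2.63 = 11.54.

[6.28, 11.54]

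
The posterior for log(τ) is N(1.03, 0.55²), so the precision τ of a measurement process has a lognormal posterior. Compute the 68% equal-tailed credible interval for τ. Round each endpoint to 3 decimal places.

On the log scale the 68% interval is 1.03 ± 0.994 × 0.55 = [0.4830, 1.5770].
Exponentiate: [e^0.4830, e^1.5770] = [1.621, 4.840].

[1.621, 4.840]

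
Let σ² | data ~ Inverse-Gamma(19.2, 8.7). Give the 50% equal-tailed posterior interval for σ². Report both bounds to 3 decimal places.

Inverse-Gamma(19.2, 8.7) quantiles: F⁻¹(0.25) and F⁻¹(0.75).
Equivalently, 1/σ² ~ Gamma(19.2, rate = 8.7); invert its 0.75 and 0.25 quantiles.
Posterior mean ≈ 0.478, SD ≈ 0.115; a Normal approximation gives roughly [0.400, 0.556].
Exact: lower = 0.396; upper = 0.541.

[0.396, 0.541]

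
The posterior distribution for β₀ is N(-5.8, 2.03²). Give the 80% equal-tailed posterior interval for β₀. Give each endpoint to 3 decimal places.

The posterior is symmetric, so the 80% equal-tailed interval is β₀ = -5.8 ± z·2.03 with z = 1.282.
Half-width: 1.282 × 2.03 = 2.602.
-5.8 − 2.602 = -8.402; -5.8 + 2.602 = -3.198.

[-8.402, -3.198]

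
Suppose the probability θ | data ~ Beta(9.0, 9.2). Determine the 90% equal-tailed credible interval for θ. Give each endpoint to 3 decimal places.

[0.307, 0.683]

Posterior: Beta(9.0, 9.2).
Equal-tailed 90% interval: the 0.05 and 0.95 quantiles of Beta(9.0, 9.2).
Posterior mean ≈ 0.495, SD ≈ 0.114; a Normal approximation gives roughly [0.307, 0.682].
Exact: F⁻¹(0.05) = 0.307; F⁻¹(0.95) = 0.683.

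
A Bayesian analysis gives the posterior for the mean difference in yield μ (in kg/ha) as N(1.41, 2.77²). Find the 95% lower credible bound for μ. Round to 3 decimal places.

Need L with P(μ ≥ L) = 0.95: L = 1.41 − z_{0.05}·2.77.
z = 1.645; L = 1.41 − 1.645 × 2.77 = -3.146.

-3.146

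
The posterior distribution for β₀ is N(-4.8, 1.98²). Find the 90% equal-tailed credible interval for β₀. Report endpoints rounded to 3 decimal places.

The posterior is symmetric, so the 90% equal-tailed interval is β₀ = -4.8 ± z·1.98 with z = 1.645.
Half-width: 1.645 × 1.98 = 3.257.
-4.8 − 3.257 = -8.057; -4.8 + 3.257 = -1.543.

[-8.057, -1.543]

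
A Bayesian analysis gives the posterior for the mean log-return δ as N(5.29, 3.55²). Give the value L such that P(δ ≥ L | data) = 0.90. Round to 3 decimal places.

0.740

Need L with P(δ ≥ L) = 0.90: L = 5.29 − z_{0.1}·3.55.
z = 1.282; L = 5.29 − 1.282 × 3.55 = 0.740.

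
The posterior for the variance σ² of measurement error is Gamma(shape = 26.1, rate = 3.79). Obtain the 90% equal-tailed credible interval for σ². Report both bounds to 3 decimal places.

Posterior: Gamma(shape 26.1, rate 3.79).
Equal-tailed 90% interval: Gamma(26.1, 3.79) quantiles at 0.05 and 0.95.
Posterior mean ≈ 6.887, SD ≈ 1.348; a Normal approximation gives roughly [4.669, 9.104].
Exact: lower = 4.829; upper = 9.243.

[4.829, 9.243]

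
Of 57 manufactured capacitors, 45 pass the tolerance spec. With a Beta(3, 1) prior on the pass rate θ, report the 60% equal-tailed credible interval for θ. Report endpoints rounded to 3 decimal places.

[0.744, 0.832]

Posterior: Beta(3+45, 1+12) = Beta(48, 13).
Equal-tailed 60% interval: the 0.2 and 0.8 quantiles of Beta(48, 13).
Posterior mean ≈ 0.787, SD ≈ 0.052; a Normal approximation gives roughly [0.743, 0.831].
Exact: F⁻¹(0.2) = 0.744; F⁻¹(0.8) = 0.832.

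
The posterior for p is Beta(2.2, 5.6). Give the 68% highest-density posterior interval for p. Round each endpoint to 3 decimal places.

[0.084, 0.383]

The posterior is unimodal and skewed, so the HPD interval has equal density at both endpoints and is the shortest 68% interval.
Solving f(0.084) = f(0.383) with F(0.383) − F(0.084) = 0.68 gives [0.084, 0.383].
For comparison, the equal-tailed interval is [0.127, 0.440]; the HPD is narrower and shifted toward the mode.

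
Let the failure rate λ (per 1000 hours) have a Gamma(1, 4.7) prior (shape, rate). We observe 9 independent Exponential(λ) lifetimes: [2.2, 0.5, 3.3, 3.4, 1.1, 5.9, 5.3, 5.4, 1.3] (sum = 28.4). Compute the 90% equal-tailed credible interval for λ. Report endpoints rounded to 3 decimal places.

[0.164, 0.474]

Posterior: Gamma(1+9, 4.7+28.4) = Gamma(10, 33.1) (shape, rate).
Equal-tailed 90% interval: Gamma(10, 33.1) quantiles at 0.05 and 0.95.
Posterior mean ≈ 0.302, SD ≈ 0.096; a Normal approximation gives roughly [0.145, 0.459].
Exact: lower = 0.164; upper = 0.474.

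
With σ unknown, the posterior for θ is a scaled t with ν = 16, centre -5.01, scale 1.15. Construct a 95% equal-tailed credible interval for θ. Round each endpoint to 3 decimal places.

The t_16 distribution is symmetric; the 95% interval is -5.01 ± t·1.15 with t_{0.975,16} = 2.120.
Half-width: 2.120 × 1.15 = 2.438.
-5.01 − 2.438 = -7.448; -5.01 + 2.438 = -2.572.

[-7.448, -2.572]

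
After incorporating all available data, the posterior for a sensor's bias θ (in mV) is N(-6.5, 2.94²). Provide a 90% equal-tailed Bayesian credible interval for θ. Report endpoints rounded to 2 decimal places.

[-11.34, -1.66]

The posterior is symmetric, so the 90% equal-tailed interval is θ = -6.5 ± z·2.94 with z = 1.645.
Half-width: 1.645 × 2.94 = 4.84.
-6.5 − 4.84 = -11.34; -6.5 + 4.84 = -1.66.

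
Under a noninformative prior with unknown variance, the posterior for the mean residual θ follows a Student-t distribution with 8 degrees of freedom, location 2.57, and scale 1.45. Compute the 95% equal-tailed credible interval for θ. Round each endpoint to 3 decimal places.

The t_8 distribution is symmetric; the 95% interval is 2.57 ± t·1.45 with t_{0.975,8} = 2.306.
Half-width: 2.306 × 1.45 = 3.344.
2.57 − 3.344 = -0.774; 2.57 + 3.344 = 5.914.

[-0.774, 5.914]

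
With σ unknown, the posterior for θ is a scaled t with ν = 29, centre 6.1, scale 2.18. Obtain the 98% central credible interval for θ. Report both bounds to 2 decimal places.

The t_29 distribution is symmetric; the 98% interval is 6.1 ± t·2.18 with t_{0.99,29} = 2.462.
Half-width: 2.462 × 2.18 = 5.37.
6.1 − 5.37 = 0.73; 6.1 + 5.37 = 11.47.

[0.73, 11.47]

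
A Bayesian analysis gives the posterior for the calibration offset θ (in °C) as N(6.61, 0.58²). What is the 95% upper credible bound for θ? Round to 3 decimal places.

Need U with P(θ ≤ U) = 0.95: U = 6.61 + z_{0.05}·0.58.
z = 1.645; U = 6.61 + 1.645 × 0.58 = 7.564.

7.564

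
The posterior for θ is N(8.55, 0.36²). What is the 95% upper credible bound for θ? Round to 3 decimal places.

Need U with P(θ ≤ U) = 0.95: U = 8.55 + z_{0.05}·0.36.
z = 1.645; U = 8.55 + 1.645 × 0.36 = 9.142.

9.142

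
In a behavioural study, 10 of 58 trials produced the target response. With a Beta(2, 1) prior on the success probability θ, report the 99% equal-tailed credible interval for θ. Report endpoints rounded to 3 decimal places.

[0.087, 0.343]

Posterior: Beta(2+10, 1+48) = Beta(12, 49).
Equal-tailed 99% interval: the 0.005 and 0.995 quantiles of Beta(12, 49).
Posterior mean ≈ 0.197, SD ≈ 0.050; a Normal approximation gives roughly [0.067, 0.327].
Exact: F⁻¹(0.005) = 0.087; F⁻¹(0.995) = 0.343.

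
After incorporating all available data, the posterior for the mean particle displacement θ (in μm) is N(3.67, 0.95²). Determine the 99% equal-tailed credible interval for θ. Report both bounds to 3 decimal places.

[1.223, 6.117]

The posterior is symmetric, so the 99% equal-tailed interval is θ = 3.67 ± z·0.95 with z = 2.576.
Half-width: 2.576 × 0.95 = 2.447.
3.67 − 2.447 = 1.223; 3.67 + 2.447 = 6.117.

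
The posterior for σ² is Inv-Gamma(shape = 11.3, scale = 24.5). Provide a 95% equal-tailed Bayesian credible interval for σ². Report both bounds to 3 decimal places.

[1.305, 4.296]

Inverse-Gamma(11.3, 24.5) quantiles: F⁻¹(0.025) and F⁻¹(0.975).
Equivalently, 1/σ² ~ Gamma(11.3, rate = 24.5); invert its 0.975 and 0.025 quantiles.
Posterior mean ≈ 2.379, SD ≈ 0.780; a Normal approximation gives roughly [0.850, 3.907].
Exact: lower = 1.305; upper = 4.296.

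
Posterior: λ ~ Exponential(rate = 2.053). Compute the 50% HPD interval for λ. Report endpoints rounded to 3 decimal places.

[0.000, 0.338]

The exponential density is strictly decreasing on [0, ∞), so the HPD interval is anchored at 0: [0, q] with P(λ ≤ q) = 0.50.
q = −ln(1 − 0.50) / 2.053 = 0.6931 / 2.053 = 0.338.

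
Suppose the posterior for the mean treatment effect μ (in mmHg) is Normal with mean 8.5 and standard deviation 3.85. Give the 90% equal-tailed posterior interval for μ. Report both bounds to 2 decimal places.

[2.17, 14.83]

The posterior is symmetric, so the 90% equal-tailed interval is μ = 8.5 ± z·3.85 with z = 1.645.
Half-width: 1.645 × 3.85 = 6.33.
8.5 − 6.33 = 2.17; 8.5 + 6.33 = 14.83.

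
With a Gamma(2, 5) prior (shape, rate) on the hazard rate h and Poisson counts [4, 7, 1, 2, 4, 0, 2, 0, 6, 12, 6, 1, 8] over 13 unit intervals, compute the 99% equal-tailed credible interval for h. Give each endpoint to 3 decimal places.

[2.099, 4.221]

Posterior: Gamma(2+53, 5+13) = Gamma(55, 18) (shape, rate).
Equal-tailed 99% interval: Gamma(55, 18) quantiles at 0.005 and 0.995.
Posterior mean ≈ 3.056, SD ≈ 0.412; a Normal approximation gives roughly [1.994, 4.117].
Exact: lower = 2.099; upper = 4.221.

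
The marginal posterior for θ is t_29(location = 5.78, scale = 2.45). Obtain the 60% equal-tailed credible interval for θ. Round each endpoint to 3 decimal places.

[3.687, 7.873]

The t_29 distribution is symmetric; the 60% interval is 5.78 ± t·2.45 with t_{0.8,29} = 0.854.
Half-width: 0.854 × 2.45 = 2.093.
5.78 − 2.093 = 3.687; 5.78 + 2.093 = 7.873.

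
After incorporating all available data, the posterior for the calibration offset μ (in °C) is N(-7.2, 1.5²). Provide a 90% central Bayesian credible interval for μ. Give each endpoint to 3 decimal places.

The posterior is symmetric, so the 90% equal-tailed interval is μ = -7.2 ± z·1.5 with z = 1.645.
Half-width: 1.645 × 1.5 = 2.467.
-7.2 − 2.467 = -9.667; -7.2 + 2.467 = -4.733.

[-9.667, -4.733]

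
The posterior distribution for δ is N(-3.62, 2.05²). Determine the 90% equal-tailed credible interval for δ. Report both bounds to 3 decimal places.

The posterior is symmetric, so the 90% equal-tailed interval is δ = -3.62 ± z·2.05 with z = 1.645.
Half-width: 1.645 × 2.05 = 3.372.
-3.62 − 3.372 = -6.992; -3.62 + 3.372 = -0.248.

[-6.992, -0.248]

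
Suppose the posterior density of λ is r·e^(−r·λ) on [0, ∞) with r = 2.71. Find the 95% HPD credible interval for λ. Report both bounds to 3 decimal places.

[0.000, 1.105]

The exponential density is strictly decreasing on [0, ∞), so the HPD interval is anchored at 0: [0, q] with P(λ ≤ q) = 0.95.
q = −ln(1 − 0.95) / 2.71 = 2.9957 / 2.71 = 1.105.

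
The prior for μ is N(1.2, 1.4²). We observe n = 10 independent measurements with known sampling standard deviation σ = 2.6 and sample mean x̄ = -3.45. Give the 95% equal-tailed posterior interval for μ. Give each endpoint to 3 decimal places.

Posterior precision = 1/1.4² + 10/2.6² = 0.5102 + 1.4793 = 1.9895, so posterior SD = 0.7090.
Posterior mean = (1.2/1.4² + 10·-3.45/2.6²) / 1.9895 = -2.2575.
Interval: -2.2575 ± 1.960 × 0.7090 → [-3.647, -0.868].

[-3.647, -0.868]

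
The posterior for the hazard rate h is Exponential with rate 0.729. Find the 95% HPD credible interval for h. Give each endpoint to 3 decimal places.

The exponential density is strictly decreasing on [0, ∞), so the HPD interval is anchored at 0: [0, q] with P(h ≤ q) = 0.95.
q = −ln(1 − 0.95) / 0.729 = 2.9957 / 0.729 = 4.109.

[0.000, 4.109]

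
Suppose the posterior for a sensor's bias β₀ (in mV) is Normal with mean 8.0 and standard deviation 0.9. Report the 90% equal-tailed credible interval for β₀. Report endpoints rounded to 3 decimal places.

The posterior is symmetric, so the 90% equal-tailed interval is β₀ = 8.0 ± z·0.9 with z = 1.645.
Half-width: 1.645 × 0.9 = 1.480.
8.0 − 1.480 = 6.520; 8.0 + 1.480 = 9.480.

[6.520, 9.480]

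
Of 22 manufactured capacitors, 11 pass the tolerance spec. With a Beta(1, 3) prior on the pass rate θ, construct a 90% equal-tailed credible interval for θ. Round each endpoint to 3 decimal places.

[0.305, 0.621]

Posterior: Beta(1+11, 3+11) = Beta(12, 14).
Equal-tailed 90% interval: the 0.05 and 0.95 quantiles of Beta(12, 14).
Posterior mean ≈ 0.462, SD ≈ 0.096; a Normal approximation gives roughly [0.304, 0.619].
Exact: F⁻¹(0.05) = 0.305; F⁻¹(0.95) = 0.621.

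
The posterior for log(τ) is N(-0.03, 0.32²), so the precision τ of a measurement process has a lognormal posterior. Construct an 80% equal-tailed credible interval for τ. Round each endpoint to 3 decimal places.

On the log scale the 80% interval is -0.03 ± 1.282 × 0.32 = [-0.4401, 0.3801].
Exponentiate: [e^-0.4401, e^0.3801] = [0.644, 1.462].

[0.644, 1.462]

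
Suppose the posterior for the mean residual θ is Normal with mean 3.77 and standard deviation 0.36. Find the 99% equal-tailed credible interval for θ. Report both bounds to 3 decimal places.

[2.843, 4.697]

The posterior is symmetric, so the 99% equal-tailed interval is θ = 3.77 ± z·0.36 with z = 2.576.
Half-width: 2.576 × 0.36 = 0.927.
3.77 − 0.927 = 2.843; 3.77 + 0.927 = 4.697.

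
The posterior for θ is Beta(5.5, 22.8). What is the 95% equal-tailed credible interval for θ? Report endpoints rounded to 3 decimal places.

[0.074, 0.356]

Posterior: Beta(5.5, 22.8).
Equal-tailed 95% interval: the 0.025 and 0.975 quantiles of Beta(5.5, 22.8).
Posterior mean ≈ 0.194, SD ≈ 0.073; a Normal approximation gives roughly [0.051, 0.338].
Exact: F⁻¹(0.025) = 0.074; F⁻¹(0.975) = 0.356.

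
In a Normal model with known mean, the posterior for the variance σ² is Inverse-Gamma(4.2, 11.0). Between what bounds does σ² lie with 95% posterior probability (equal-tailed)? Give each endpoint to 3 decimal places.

[1.213, 9.226]

Inverse-Gamma(4.2, 11.0) quantiles: F⁻¹(0.025) and F⁻¹(0.975).
Equivalently, 1/σ² ~ Gamma(4.2, rate = 11.0); invert its 0.975 and 0.025 quantiles.
Posterior mean ≈ 3.438, SD ≈ 2.318; a Normal approximation gives roughly [-1.105, 7.980].
Exact: lower = 1.213; upper = 9.226.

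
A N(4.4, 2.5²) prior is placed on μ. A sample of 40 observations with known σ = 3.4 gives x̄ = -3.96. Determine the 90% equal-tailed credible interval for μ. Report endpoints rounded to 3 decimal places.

Posterior precision = 1/2.5² + 40/3.4² = 0.1600 + 3.4602 = 3.6202, so posterior SD = 0.5256.
Posterior mean = (4.4/2.5² + 40·-3.96/3.4²) / 3.6202 = -3.5905.
Interval: -3.5905 ± 1.645 × 0.5256 → [-4.455, -2.726].

[-4.455, -2.726]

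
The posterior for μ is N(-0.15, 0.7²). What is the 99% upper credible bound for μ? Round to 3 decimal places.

1.478

Need U with P(μ ≤ U) = 0.99: U = -0.15 + z_{0.01}·0.7.
z = 2.326; U = -0.15 + 2.326 × 0.7 = 1.478.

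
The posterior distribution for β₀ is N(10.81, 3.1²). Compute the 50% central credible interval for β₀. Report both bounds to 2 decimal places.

[8.72, 12.90]

The posterior is symmetric, so the 50% equal-tailed interval is β₀ = 10.81 ± z·3.1 with z = 0.674.
Half-width: 0.674 × 3.1 = 2.09.
10.81 − 2.09 = 8.72; 10.81 + 2.09 = 12.90.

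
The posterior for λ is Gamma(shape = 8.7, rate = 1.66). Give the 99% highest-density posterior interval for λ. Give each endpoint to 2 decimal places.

[1.53, 10.44]

The posterior is unimodal and skewed, so the HPD interval has equal density at both endpoints and is the shortest 99% interval.
Solving f(1.53) = f(10.44) with F(10.44) − F(1.53) = 0.99 gives [1.53, 10.44].
For comparison, the equal-tailed interval is [1.78, 10.93]; the HPD is narrower and shifted toward the mode.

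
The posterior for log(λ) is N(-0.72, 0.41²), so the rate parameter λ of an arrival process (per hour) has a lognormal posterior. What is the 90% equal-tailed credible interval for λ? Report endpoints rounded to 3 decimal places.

On the log scale the 90% interval is -0.72 ± 1.645 × 0.41 = [-1.3944, -0.0456].
Exponentiate: [e^-1.3944, e^-0.0456] = [0.248, 0.955].

[0.248, 0.955]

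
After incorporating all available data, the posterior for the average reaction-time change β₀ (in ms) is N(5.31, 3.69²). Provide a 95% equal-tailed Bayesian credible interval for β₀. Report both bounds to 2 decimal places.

The posterior is symmetric, so the 95% equal-tailed interval is β₀ = 5.31 ± z·3.69 with z = 1.960.
Half-width: 1.960 × 3.69 = 7.23.
5.31 − 7.23 = -1.92; 5.31 + 7.23 = 12.54.

[-1.92, 12.54]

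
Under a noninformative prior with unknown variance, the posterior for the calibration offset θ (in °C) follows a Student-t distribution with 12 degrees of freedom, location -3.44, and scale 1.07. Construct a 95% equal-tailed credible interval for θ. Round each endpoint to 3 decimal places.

The t_12 distribution is symmetric; the 95% interval is -3.44 ± t·1.07 with t_{0.975,12} = 2.179.
Half-width: 2.179 × 1.07 = 2.331.
-3.44 − 2.331 = -5.771; -3.44 + 2.331 = -1.109.

[-5.771, -1.109]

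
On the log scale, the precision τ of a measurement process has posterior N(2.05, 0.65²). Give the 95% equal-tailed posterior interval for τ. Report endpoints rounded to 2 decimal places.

[2.17, 27.77]

On the log scale the 95% interval is 2.05 ± 1.960 × 0.65 = [0.7760, 3.3240].
Exponentiate: [e^0.7760, e^3.3240] = [2.17, 27.77].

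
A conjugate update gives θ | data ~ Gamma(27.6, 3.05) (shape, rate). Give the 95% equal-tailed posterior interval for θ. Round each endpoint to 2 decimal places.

[5.99, 12.72]

Posterior: Gamma(shape 27.6, rate 3.05).
Equal-tailed 95% interval: Gamma(27.6, 3.05) quantiles at 0.025 and 0.975.
Posterior mean ≈ 9.05, SD ≈ 1.72; a Normal approximation gives roughly [5.67, 12.43].
Exact: lower = 5.99; upper = 12.72.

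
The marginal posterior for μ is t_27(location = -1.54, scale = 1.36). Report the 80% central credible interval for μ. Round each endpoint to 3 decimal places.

The t_27 distribution is symmetric; the 80% interval is -1.54 ± t·1.36 with t_{0.9,27} = 1.314.
Half-width: 1.314 × 1.36 = 1.787.
-1.54 − 1.787 = -3.327; -1.54 + 1.787 = 0.247.

[-3.327, 0.247]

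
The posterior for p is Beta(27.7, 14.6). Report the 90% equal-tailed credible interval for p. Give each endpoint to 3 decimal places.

[0.532, 0.770]

Posterior: Beta(27.7, 14.6).
Equal-tailed 90% interval: the 0.05 and 0.95 quantiles of Beta(27.7, 14.6).
Posterior mean ≈ 0.655, SD ≈ 0.072; a Normal approximation gives roughly [0.536, 0.774].
Exact: F⁻¹(0.05) = 0.532; F⁻¹(0.95) = 0.770.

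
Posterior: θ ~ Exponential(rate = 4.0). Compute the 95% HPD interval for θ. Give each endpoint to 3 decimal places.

The exponential density is strictly decreasing on [0, ∞), so the HPD interval is anchored at 0: [0, q] with P(θ ≤ q) = 0.95.
q = −ln(1 − 0.95) / 4.0 = 2.9957 / 4.0 = 0.749.

[0.000, 0.749]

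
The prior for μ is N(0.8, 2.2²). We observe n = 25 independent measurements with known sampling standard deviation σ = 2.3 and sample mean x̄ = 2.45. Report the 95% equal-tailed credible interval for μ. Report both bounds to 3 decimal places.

[1.498, 3.263]

Posterior precision = 1/2.2² + 25/2.3² = 0.2066 + 4.7259 = 4.9325, so posterior SD = 0.4503.
Posterior mean = (0.8/2.2² + 25·2.45/2.3²) / 4.9325 = 2.3809.
Interval: 2.3809 ± 1.960 × 0.4503 → [1.498, 3.263].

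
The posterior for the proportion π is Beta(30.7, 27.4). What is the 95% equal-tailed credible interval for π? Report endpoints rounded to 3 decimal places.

[0.401, 0.654]

Posterior: Beta(30.7, 27.4).
Equal-tailed 95% interval: the 0.025 and 0.975 quantiles of Beta(30.7, 27.4).
Posterior mean ≈ 0.528, SD ≈ 0.065; a Normal approximation gives roughly [0.401, 0.656].
Exact: F⁻¹(0.025) = 0.401; F⁻¹(0.975) = 0.654.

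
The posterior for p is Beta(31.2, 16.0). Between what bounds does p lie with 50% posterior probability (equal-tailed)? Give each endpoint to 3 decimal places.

[0.616, 0.709]

Posterior: Beta(31.2, 16.0).
Equal-tailed 50% interval: the 0.25 and 0.75 quantiles of Beta(31.2, 16.0).
Posterior mean ≈ 0.661, SD ≈ 0.068; a Normal approximation gives roughly [0.615, 0.707].
Exact: F⁻¹(0.25) = 0.616; F⁻¹(0.75) = 0.709.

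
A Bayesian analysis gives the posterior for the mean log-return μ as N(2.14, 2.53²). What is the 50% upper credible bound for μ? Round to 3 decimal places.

2.140

Need U with P(μ ≤ U) = 0.50: U = 2.14 + z_{0.5}·2.53.
z = 0.000; U = 2.14 + 0.000 × 2.53 = 2.140.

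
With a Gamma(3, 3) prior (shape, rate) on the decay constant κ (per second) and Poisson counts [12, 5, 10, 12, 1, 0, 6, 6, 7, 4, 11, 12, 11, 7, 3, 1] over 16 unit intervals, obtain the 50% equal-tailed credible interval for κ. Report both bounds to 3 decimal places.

[5.459, 6.206]

Posterior: Gamma(3+108, 3+16) = Gamma(111, 19) (shape, rate).
Equal-tailed 50% interval: Gamma(111, 19) quantiles at 0.25 and 0.75.
Posterior mean ≈ 5.842, SD ≈ 0.555; a Normal approximation gives roughly [5.468, 6.216].
Exact: lower = 5.459; upper = 6.206.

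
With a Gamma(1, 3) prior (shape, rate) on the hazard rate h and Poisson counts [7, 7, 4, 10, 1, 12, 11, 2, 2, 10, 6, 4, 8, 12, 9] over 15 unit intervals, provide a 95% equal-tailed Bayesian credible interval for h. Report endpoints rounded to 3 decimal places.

[4.821, 7.062]

Posterior: Gamma(1+105, 3+15) = Gamma(106, 18) (shape, rate).
Equal-tailed 95% interval: Gamma(106, 18) quantiles at 0.025 and 0.975.
Posterior mean ≈ 5.889, SD ≈ 0.572; a Normal approximation gives roughly [4.768, 7.010].
Exact: lower = 4.821; upper = 7.062.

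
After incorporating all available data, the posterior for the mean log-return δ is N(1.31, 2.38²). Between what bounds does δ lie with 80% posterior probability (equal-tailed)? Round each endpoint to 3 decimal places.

[-1.740, 4.360]

The posterior is symmetric, so the 80% equal-tailed interval is δ = 1.31 ± z·2.38 with z = 1.282.
Half-width: 1.282 × 2.38 = 3.050.
1.31 − 3.050 = -1.740; 1.31 + 3.050 = 4.360.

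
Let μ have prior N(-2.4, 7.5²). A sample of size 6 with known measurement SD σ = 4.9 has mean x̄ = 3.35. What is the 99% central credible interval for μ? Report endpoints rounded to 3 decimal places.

[-2.011, 7.947]

Posterior precision = 1/7.5² + 6/4.9² = 0.0178 + 0.2499 = 0.2677, so posterior SD = 1.9328.
Posterior mean = (-2.4/7.5² + 6·3.35/4.9²) / 0.2677 = 2.9681.
Interval: 2.9681 ± 2.576 × 1.9328 → [-2.011, 7.947].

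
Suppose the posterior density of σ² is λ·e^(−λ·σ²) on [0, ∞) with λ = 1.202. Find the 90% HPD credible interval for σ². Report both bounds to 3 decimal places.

[0.000, 1.916]

The exponential density is strictly decreasing on [0, ∞), so the HPD interval is anchored at 0: [0, q] with P(σ² ≤ q) = 0.90.
q = −ln(1 − 0.90) / 1.202 = 2.3026 / 1.202 = 1.916.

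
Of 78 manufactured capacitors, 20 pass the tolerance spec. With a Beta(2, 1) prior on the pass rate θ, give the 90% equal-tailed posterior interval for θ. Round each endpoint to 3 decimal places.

Posterior: Beta(2+20, 1+58) = Beta(22, 59).
Equal-tailed 90% interval: the 0.05 and 0.95 quantiles of Beta(22, 59).
Posterior mean ≈ 0.272, SD ≈ 0.049; a Normal approximation gives roughly [0.191, 0.352].
Exact: F⁻¹(0.05) = 0.194; F⁻¹(0.95) = 0.356.

[0.194, 0.356]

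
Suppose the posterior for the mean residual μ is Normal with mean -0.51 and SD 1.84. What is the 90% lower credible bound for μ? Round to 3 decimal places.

-2.868

Need L with P(μ ≥ L) = 0.90: L = -0.51 − z_{0.1}·1.84.
z = 1.282; L = -0.51 − 1.282 × 1.84 = -2.868.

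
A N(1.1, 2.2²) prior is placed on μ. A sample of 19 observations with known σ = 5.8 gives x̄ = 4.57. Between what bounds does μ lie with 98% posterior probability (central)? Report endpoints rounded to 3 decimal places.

[0.992, 6.289]

Posterior precision = 1/2.2² + 19/5.8² = 0.2066 + 0.5648 = 0.7714, so posterior SD = 1.1386.
Posterior mean = (1.1/2.2² + 19·4.57/5.8²) / 0.7714 = 3.6406.
Interval: 3.6406 ± 2.326 × 1.1386 → [0.992, 6.289].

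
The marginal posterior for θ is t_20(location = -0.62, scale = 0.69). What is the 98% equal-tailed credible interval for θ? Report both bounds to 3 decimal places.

The t_20 distribution is symmetric; the 98% interval is -0.62 ± t·0.69 with t_{0.99,20} = 2.528.
Half-width: 2.528 × 0.69 = 1.744.
-0.62 − 1.744 = -2.364; -0.62 + 1.744 = 1.124.

[-2.364, 1.124]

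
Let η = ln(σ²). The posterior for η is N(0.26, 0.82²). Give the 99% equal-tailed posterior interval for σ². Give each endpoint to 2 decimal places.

On the log scale the 99% interval is 0.26 ± 2.576 × 0.82 = [-1.8522, 2.3722].
Exponentiate: [e^-1.8522, e^2.3722] = [0.16, 10.72].

[0.16, 10.72]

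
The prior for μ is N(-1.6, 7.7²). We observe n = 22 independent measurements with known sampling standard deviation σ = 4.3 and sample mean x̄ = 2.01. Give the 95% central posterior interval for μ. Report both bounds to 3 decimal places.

Posterior precision = 1/7.7² + 22/4.3² = 0.0169 + 1.1898 = 1.2067, so posterior SD = 0.9103.
Posterior mean = (-1.6/7.7² + 22·2.01/4.3²) / 1.2067 = 1.9595.
Interval: 1.9595 ± 1.960 × 0.9103 → [0.175, 3.744].

[0.175, 3.744]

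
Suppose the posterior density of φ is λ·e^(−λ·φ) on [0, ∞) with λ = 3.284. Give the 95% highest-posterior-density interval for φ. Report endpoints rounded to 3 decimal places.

[0.000, 0.912]

The exponential density is strictly decreasing on [0, ∞), so the HPD interval is anchored at 0: [0, q] with P(φ ≤ q) = 0.95.
q = −ln(1 − 0.95) / 3.284 = 2.9957 / 3.284 = 0.912.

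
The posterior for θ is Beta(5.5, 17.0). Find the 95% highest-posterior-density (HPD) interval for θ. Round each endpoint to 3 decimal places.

The posterior is unimodal and skewed, so the HPD interval has equal density at both endpoints and is the shortest 95% interval.
Solving f(0.082) = f(0.419) with F(0.419) − F(0.082) = 0.95 gives [0.082, 0.419].
For comparison, the equal-tailed interval is [0.095, 0.437]; the HPD is narrower and shifted toward the mode.

[0.082, 0.419]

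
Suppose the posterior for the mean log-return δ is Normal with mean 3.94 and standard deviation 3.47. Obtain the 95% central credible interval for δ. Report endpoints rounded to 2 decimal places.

The posterior is symmetric, so the 95% equal-tailed interval is δ = 3.94 ± z·3.47 with z = 1.960.
Half-width: 1.960 × 3.47 = 6.80.
3.94 − 6.80 = -2.86; 3.94 + 6.80 = 10.74.

[-2.86, 10.74]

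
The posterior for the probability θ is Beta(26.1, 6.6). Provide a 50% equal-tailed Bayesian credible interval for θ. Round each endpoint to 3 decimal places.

[0.754, 0.848]

Posterior: Beta(26.1, 6.6).
Equal-tailed 50% interval: the 0.25 and 0.75 quantiles of Beta(26.1, 6.6).
Posterior mean ≈ 0.798, SD ≈ 0.069; a Normal approximation gives roughly [0.752, 0.845].
Exact: F⁻¹(0.25) = 0.754; F⁻¹(0.75) = 0.848.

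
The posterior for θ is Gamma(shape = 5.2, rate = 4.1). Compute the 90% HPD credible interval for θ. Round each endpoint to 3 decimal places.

The posterior is unimodal and skewed, so the HPD interval has equal density at both endpoints and is the shortest 90% interval.
Solving f(0.397) = f(2.105) with F(2.105) − F(0.397) = 0.90 gives [0.397, 2.105].
For comparison, the equal-tailed interval is [0.511, 2.300]; the HPD is narrower and shifted toward the mode.

[0.397, 2.105]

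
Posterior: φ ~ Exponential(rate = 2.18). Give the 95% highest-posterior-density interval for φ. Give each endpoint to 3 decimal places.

[0.000, 1.374]

The exponential density is strictly decreasing on [0, ∞), so the HPD interval is anchored at 0: [0, q] with P(φ ≤ q) = 0.95.
q = −ln(1 − 0.95) / 2.18 = 2.9957 / 2.18 = 1.374.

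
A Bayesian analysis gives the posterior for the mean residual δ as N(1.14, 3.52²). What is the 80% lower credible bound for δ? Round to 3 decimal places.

-1.823

Need L with P(δ ≥ L) = 0.80: L = 1.14 − z_{0.2}·3.52.
z = 0.842; L = 1.14 − 0.842 × 3.52 = -1.823.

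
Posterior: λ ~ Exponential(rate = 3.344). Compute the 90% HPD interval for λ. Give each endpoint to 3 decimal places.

The exponential density is strictly decreasing on [0, ∞), so the HPD interval is anchored at 0: [0, q] with P(λ ≤ q) = 0.90.
q = −ln(1 − 0.90) / 3.344 = 2.3026 / 3.344 = 0.689.

[0.000, 0.689]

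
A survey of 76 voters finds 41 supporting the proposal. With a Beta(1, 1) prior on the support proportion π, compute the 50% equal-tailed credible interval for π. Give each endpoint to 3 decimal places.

Posterior: Beta(1+41, 1+35) = Beta(42, 36).
Equal-tailed 50% interval: the 0.25 and 0.75 quantiles of Beta(42, 36).
Posterior mean ≈ 0.538, SD ≈ 0.056; a Normal approximation gives roughly [0.501, 0.576].
Exact: F⁻¹(0.25) = 0.501; F⁻¹(0.75) = 0.577.

[0.501, 0.577]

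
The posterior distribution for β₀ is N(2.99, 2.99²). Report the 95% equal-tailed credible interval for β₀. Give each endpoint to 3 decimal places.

[-2.870, 8.850]

The posterior is symmetric, so the 95% equal-tailed interval is β₀ = 2.99 ± z·2.99 with z = 1.960.
Half-width: 1.960 × 2.99 = 5.860.
2.99 − 5.860 = -2.870; 2.99 + 5.860 = 8.850.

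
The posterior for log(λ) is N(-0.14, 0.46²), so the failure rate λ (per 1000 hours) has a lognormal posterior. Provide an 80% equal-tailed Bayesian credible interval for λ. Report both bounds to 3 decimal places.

[0.482, 1.568]

On the log scale the 80% interval is -0.14 ± 1.282 × 0.46 = [-0.7295, 0.4495].
Exponentiate: [e^-0.7295, e^0.4495] = [0.482, 1.568].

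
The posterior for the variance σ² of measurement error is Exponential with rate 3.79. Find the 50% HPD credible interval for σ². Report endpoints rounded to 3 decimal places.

The exponential density is strictly decreasing on [0, ∞), so the HPD interval is anchored at 0: [0, q] with P(σ² ≤ q) = 0.50.
q = −ln(1 − 0.50) / 3.79 = 0.6931 / 3.79 = 0.183.

[0.000, 0.183]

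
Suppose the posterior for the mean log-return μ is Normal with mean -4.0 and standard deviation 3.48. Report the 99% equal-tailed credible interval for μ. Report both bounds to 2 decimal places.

The posterior is symmetric, so the 99% equal-tailed interval is μ = -4.0 ± z·3.48 with z = 2.576.
Half-width: 2.576 × 3.48 = 8.96.
-4.0 − 8.96 = -12.96; -4.0 + 8.96 = 4.96.

[-12.96, 4.96]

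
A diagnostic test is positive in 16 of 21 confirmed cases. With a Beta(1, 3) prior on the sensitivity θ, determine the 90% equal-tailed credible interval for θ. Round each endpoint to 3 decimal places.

[0.521, 0.822]

Posterior: Beta(1+16, 3+5) = Beta(17, 8).
Equal-tailed 90% interval: the 0.05 and 0.95 quantiles of Beta(17, 8).
Posterior mean ≈ 0.680, SD ≈ 0.091; a Normal approximation gives roughly [0.530, 0.830].
Exact: F⁻¹(0.05) = 0.521; F⁻¹(0.95) = 0.822.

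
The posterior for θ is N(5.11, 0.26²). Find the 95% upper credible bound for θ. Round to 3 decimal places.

5.538

Need U with P(θ ≤ U) = 0.95: U = 5.11 + z_{0.05}·0.26.
z = 1.645; U = 5.11 + 1.645 × 0.26 = 5.538.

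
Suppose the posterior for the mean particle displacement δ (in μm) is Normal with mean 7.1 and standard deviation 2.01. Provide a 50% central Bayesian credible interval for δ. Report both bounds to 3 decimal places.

The posterior is symmetric, so the 50% equal-tailed interval is δ = 7.1 ± z·2.01 with z = 0.674.
Half-width: 0.674 × 2.01 = 1.356.
7.1 − 1.356 = 5.744; 7.1 + 1.356 = 8.456.

[5.744, 8.456]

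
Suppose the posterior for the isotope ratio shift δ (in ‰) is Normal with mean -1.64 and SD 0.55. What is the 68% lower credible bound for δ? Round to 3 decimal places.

-1.897

Need L with P(δ ≥ L) = 0.68: L = -1.64 − z_{0.32}·0.55.
z = 0.468; L = -1.64 − 0.468 × 0.55 = -1.897.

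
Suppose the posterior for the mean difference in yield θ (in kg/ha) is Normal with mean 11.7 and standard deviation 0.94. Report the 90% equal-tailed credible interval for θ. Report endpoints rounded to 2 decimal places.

The posterior is symmetric, so the 90% equal-tailed interval is θ = 11.7 ± z·0.94 with z = 1.645.
Half-width: 1.645 × 0.94 = 1.55.
11.7 − 1.55 = 10.15; 11.7 + 1.55 = 13.25.

[10.15, 13.25]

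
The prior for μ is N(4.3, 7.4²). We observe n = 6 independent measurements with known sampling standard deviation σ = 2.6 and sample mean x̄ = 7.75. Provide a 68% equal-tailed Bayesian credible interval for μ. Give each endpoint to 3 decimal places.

Posterior precision = 1/7.4² + 6/2.6² = 0.0183 + 0.8876 = 0.9058, so posterior SD = 1.0507.
Posterior mean = (4.3/7.4² + 6·7.75/2.6²) / 0.9058 = 7.6804.
Interval: 7.6804 ± 0.994 × 1.0507 → [6.636, 8.725].

[6.636, 8.725]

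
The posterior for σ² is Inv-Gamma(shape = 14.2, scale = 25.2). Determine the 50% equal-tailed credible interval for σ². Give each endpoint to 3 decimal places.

[1.525, 2.189]

Inverse-Gamma(14.2, 25.2) quantiles: F⁻¹(0.25) and F⁻¹(0.75).
Equivalently, 1/σ² ~ Gamma(14.2, rate = 25.2); invert its 0.75 and 0.25 quantiles.
Posterior mean ≈ 1.909, SD ≈ 0.547; a Normal approximation gives roughly [1.540, 2.278].
Exact: lower = 1.525; upper = 2.189.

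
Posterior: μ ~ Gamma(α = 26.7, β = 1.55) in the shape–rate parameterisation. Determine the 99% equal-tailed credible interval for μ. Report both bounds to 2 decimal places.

Posterior: Gamma(shape 26.7, rate 1.55).
Equal-tailed 99% interval: Gamma(26.7, 1.55) quantiles at 0.005 and 0.995.
Posterior mean ≈ 17.23, SD ≈ 3.33; a Normal approximation gives roughly [8.64, 25.81].
Exact: lower = 9.85; upper = 27.02.

[9.85, 27.02]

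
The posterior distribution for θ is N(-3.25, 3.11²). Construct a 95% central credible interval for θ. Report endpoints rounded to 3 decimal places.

[-9.345, 2.845]

The posterior is symmetric, so the 95% equal-tailed interval is θ = -3.25 ± z·3.11 with z = 1.960.
Half-width: 1.960 × 3.11 = 6.095.
-3.25 − 6.095 = -9.345; -3.25 + 6.095 = 2.845.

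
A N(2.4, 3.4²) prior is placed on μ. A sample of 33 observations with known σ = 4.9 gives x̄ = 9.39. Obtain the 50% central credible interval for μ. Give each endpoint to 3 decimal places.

[8.418, 9.534]

Posterior precision = 1/3.4² + 33/4.9² = 0.0865 + 1.3744 = 1.4609, so posterior SD = 0.8273.
Posterior mean = (2.4/3.4² + 33·9.39/4.9²) / 1.4609 = 8.9761.
Interval: 8.9761 ± 0.674 × 0.8273 → [8.418, 9.534].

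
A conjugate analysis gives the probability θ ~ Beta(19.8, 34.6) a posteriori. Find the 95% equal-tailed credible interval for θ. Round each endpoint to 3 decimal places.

Posterior: Beta(19.8, 34.6).
Equal-tailed 95% interval: the 0.025 and 0.975 quantiles of Beta(19.8, 34.6).
Posterior mean ≈ 0.364, SD ≈ 0.065; a Normal approximation gives roughly [0.237, 0.491].
Exact: F⁻¹(0.025) = 0.243; F⁻¹(0.975) = 0.495.

[0.243, 0.495]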